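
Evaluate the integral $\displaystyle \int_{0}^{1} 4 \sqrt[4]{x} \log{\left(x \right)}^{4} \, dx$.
$\frac{98304}{3125}$

Consider the simpler parametrised integral
$$J(a) = \int_{0}^{1} 4 x^{a} \, dx = \frac{4}{a + 1}.$$

Differentiating under the integral sign brings down a factor of $\ln x$:
$$\frac{dJ}{da} = \int_{0}^{1} 4 x^{a} \log{\left(x \right)} \, dx = - \frac{4}{\left(a + 1\right)^{2}}.$$

Repeating $4$ times in total — each differentiation brings down another $\ln x$ — gives
$$\frac{d^{4}J}{da^{4}} = \int_{0}^{1} 4 x^{a} \log{\left(x \right)}^{4} \, dx = \frac{96}{\left(a + 1\right)^{5}},$$
and the integrand here is exactly the target integrand, so $I = \frac{96}{\left(a + 1\right)^{5}}$.

Setting $a = \frac{1}{4}$:
$$I = \frac{98304}{3125}.$$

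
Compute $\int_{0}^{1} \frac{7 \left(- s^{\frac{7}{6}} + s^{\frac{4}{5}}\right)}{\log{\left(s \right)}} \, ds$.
$- \log{\left(\frac{4902227890625}{1338925209984} \right)}$

Replace the exponent $\frac{7}{6}$ by a parameter $a$: let $I(a) = \int_{0}^{1} \frac{7 \left(s^{\frac{4}{5}} - s^{a}\right)}{\log{\left(s \right)}} \, ds$.

Since $\dfrac{\partial}{\partial a}\,s^{a} = s^{a} \ln s$, the $\ln s$ in the denominator cancels and
$$\frac{dI}{da} = \int_{0}^{1} -7 s^{a} \, ds = -7 \left[\frac{s^{a+1}}{a+1}\right]_0^1 = - \frac{7}{a + 1}.$$

Integrating with respect to $a$ gives $I(a) = - \log{\left(\frac{78125 \left(a + 1\right)^{7}}{4782969} \right)} + C$.

At $a = \frac{4}{5}$ the integrand is identically $0$, so $I(\frac{4}{5}) = 0$. The closed form gives $0$, hence $C = 0$.

Setting $a = \frac{7}{6}$:
$$I = - \log{\left(\frac{4902227890625}{1338925209984} \right)}.$$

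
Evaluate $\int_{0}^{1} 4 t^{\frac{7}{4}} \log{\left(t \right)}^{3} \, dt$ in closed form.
$- \frac{6144}{14641}$

Start from the elementary integral
$$J(a) = \int_{0}^{1} 4 t^{a} \, dt = \frac{4}{a + 1}.$$

Differentiating under the integral sign brings down a factor of $\ln t$:
$$\frac{dJ}{da} = \int_{0}^{1} 4 t^{a} \log{\left(t \right)} \, dt = - \frac{4}{\left(a + 1\right)^{2}}.$$

Repeating $3$ times in total — each differentiation brings down another $\ln t$ — gives
$$\frac{d^{3}J}{da^{3}} = \int_{0}^{1} 4 t^{a} \log{\left(t \right)}^{3} \, dt = - \frac{24}{\left(a + 1\right)^{4}},$$
and the integrand here is exactly the target integrand, so $I = - \frac{24}{\left(a + 1\right)^{4}}$.

Setting $a = \frac{7}{4}$:
$$I = - \frac{6144}{14641}.$$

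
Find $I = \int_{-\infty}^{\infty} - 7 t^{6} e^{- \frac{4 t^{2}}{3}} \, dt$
$- \frac{2835 \sqrt{3} \sqrt{\pi}}{1024}$

Consider the simpler parametrised integral
$$J(a) = \int_{-\infty}^{\infty} - 7 e^{- a t^{2}} \, dt = - \frac{7 \sqrt{\pi}}{\sqrt{a}}.$$

Differentiating under the integral sign brings down a factor of $(-t^2)$:
$$\frac{dJ}{da} = \int_{-\infty}^{\infty} 7 t^{2} e^{- a t^{2}} \, dt = \frac{7 \sqrt{\pi}}{2 a^{\frac{3}{2}}}.$$

Repeating $3$ times in total — each differentiation brings down another $(-t^2)$ — gives
$$\frac{d^{3}J}{da^{3}} = \int_{-\infty}^{\infty} 7 t^{6} e^{- a t^{2}} \, dt = \frac{105 \sqrt{\pi}}{8 a^{\frac{7}{2}}},$$
and the integrand here is $(-1)^{3}$ times the target integrand, so $I = (-1)^{3}\,\frac{d^{3}J}{da^{3}} = - \frac{105 \sqrt{\pi}}{8 a^{\frac{7}{2}}}$.

Setting $a = \frac{4}{3}$:
$$I = - \frac{2835 \sqrt{3} \sqrt{\pi}}{1024}.$$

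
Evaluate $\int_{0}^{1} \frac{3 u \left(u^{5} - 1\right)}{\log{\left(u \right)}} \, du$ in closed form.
$\log{\left(\frac{343}{8} \right)}$

Consider the one-parameter family: let $I(a) = \int_{0}^{1} \frac{3 \left(- u + u^{a}\right)}{\log{\left(u \right)}} \, du$.

Since $\dfrac{\partial}{\partial a}\,u^{a} = u^{a} \ln u$, the $\ln u$ in the denominator cancels and
$$\frac{dI}{da} = \int_{0}^{1} 3 u^{a} \, du = 3 \left[\frac{u^{a+1}}{a+1}\right]_0^1 = \frac{3}{a + 1}.$$

Integrating with respect to $a$ gives $I(a) = \log{\left(\frac{\left(a + 1\right)^{3}}{8} \right)} + C$.

At $a = 1$ the integrand is identically $0$, so $I(1) = 0$. The closed form gives $0$, hence $C = 0$.

Setting $a = 6$:
$$I = \log{\left(\frac{343}{8} \right)}.$$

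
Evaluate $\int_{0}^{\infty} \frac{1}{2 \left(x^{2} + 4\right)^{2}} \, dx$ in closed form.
$\frac{\pi}{64}$

Begin with the known result
$$J(a) = \int_{0}^{\infty} \frac{1}{2 \left(a^{2} + x^{2}\right)} \, dx = \frac{\pi}{4 a}.$$

Differentiating under the integral sign with respect to $a$,
$$\frac{dJ}{da} = \int_{0}^{\infty} - \frac{a}{\left(a^{2} + x^{2}\right)^{2}} \, dx = - \frac{\pi}{4 a^{2}},$$
so $\int_{0}^{\infty} \frac{1}{2 \left(a^{2} + x^{2}\right)^{2}} \, dx = \frac{\pi}{8 a^{3}}$.

Setting $a = 2$:
$$I = \frac{\pi}{64}.$$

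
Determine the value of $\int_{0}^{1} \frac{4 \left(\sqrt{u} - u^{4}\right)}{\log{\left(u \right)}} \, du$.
$\log{\left(\frac{81}{10000} \right)}$

Consider the one-parameter family: let $I(a) = \int_{0}^{1} \frac{4 \left(- u^{4} + u^{a}\right)}{\log{\left(u \right)}} \, du$.

Since $\dfrac{\partial}{\partial a}\,u^{a} = u^{a} \ln u$, the $\ln u$ in the denominator cancels and
$$\frac{dI}{da} = \int_{0}^{1} 4 u^{a} \, du = 4 \left[\frac{u^{a+1}}{a+1}\right]_0^1 = \frac{4}{a + 1}.$$

Integrating with respect to $a$ gives $I(a) = \log{\left(\frac{\left(a + 1\right)^{4}}{625} \right)} + C$.

At $a = 4$ the integrand is identically $0$, so $I(4) = 0$. The closed form gives $0$, hence $C = 0$.

Setting $a = \frac{1}{2}$:
$$I = \log{\left(\frac{81}{10000} \right)}.$$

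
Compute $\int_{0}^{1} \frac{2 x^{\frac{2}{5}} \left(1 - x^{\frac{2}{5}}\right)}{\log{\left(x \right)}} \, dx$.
$- \log{\left(\frac{81}{49} \right)}$

Introduce a parameter $a$ in the exponent: let $I(a) = \int_{0}^{1} \frac{2 \left(x^{\frac{2}{5}} - x^{a}\right)}{\log{\left(x \right)}} \, dx$.

Since $\dfrac{\partial}{\partial a}\,x^{a} = x^{a} \ln x$, the $\ln x$ in the denominator cancels and
$$\frac{dI}{da} = \int_{0}^{1} -2 x^{a} \, dx = -2 \left[\frac{x^{a+1}}{a+1}\right]_0^1 = - \frac{2}{a + 1}.$$

Integrating with respect to $a$ gives $I(a) = - \log{\left(\frac{25 \left(a + 1\right)^{2}}{49} \right)} + C$.

At $a = \frac{2}{5}$ the integrand is identically $0$, so $I(\frac{2}{5}) = 0$. The closed form gives $0$, hence $C = 0$.

Setting $a = \frac{4}{5}$:
$$I = - \log{\left(\frac{81}{49} \right)}.$$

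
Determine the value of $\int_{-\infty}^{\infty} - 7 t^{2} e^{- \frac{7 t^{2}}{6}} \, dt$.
$- \frac{3 \sqrt{42} \sqrt{\pi}}{7}$

Start from the elementary integral
$$J(a) = \int_{-\infty}^{\infty} - 7 e^{- a t^{2}} \, dt = - \frac{7 \sqrt{\pi}}{\sqrt{a}}.$$

Differentiating under the integral sign brings down a factor of $(-t^2)$:
$$\frac{dJ}{da} = \int_{-\infty}^{\infty} 7 t^{2} e^{- a t^{2}} \, dt = \frac{7 \sqrt{\pi}}{2 a^{\frac{3}{2}}}.$$

The integral on the left is $-I$, so $I = - \frac{7 \sqrt{\pi}}{2 a^{\frac{3}{2}}}$.

Setting $a = \frac{7}{6}$:
$$I = - \frac{3 \sqrt{42} \sqrt{\pi}}{7}.$$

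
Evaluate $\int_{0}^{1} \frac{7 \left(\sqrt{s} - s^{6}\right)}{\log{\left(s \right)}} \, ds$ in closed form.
$\log{\left(\frac{2187}{105413504} \right)}$

Consider the one-parameter family: let $I(a) = \int_{0}^{1} \frac{7 \left(- s^{6} + s^{a}\right)}{\log{\left(s \right)}} \, ds$.

Since $\dfrac{\partial}{\partial a}\,s^{a} = s^{a} \ln s$, the $\ln s$ in the denominator cancels and
$$\frac{dI}{da} = \int_{0}^{1} 7 s^{a} \, ds = 7 \left[\frac{s^{a+1}}{a+1}\right]_0^1 = \frac{7}{a + 1}.$$

Integrating with respect to $a$ gives $I(a) = \log{\left(\frac{\left(a + 1\right)^{7}}{823543} \right)} + C$.

At $a = 6$ the integrand is identically $0$, so $I(6) = 0$. The closed form gives $0$, hence $C = 0$.

Setting $a = \frac{1}{2}$:
$$I = \log{\left(\frac{2187}{105413504} \right)}.$$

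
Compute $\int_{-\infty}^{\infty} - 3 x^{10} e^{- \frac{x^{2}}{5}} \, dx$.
$- \frac{8859375 \sqrt{5} \sqrt{\pi}}{32}$

Start from the elementary integral
$$J(a) = \int_{-\infty}^{\infty} - 3 e^{- a x^{2}} \, dx = - \frac{3 \sqrt{\pi}}{\sqrt{a}}.$$

Differentiating under the integral sign brings down a factor of $(-x^2)$:
$$\frac{dJ}{da} = \int_{-\infty}^{\infty} 3 x^{2} e^{- a x^{2}} \, dx = \frac{3 \sqrt{\pi}}{2 a^{\frac{3}{2}}}.$$

Repeating $5$ times in total — each differentiation brings down another $(-x^2)$ — gives
$$\frac{d^{5}J}{da^{5}} = \int_{-\infty}^{\infty} 3 x^{10} e^{- a x^{2}} \, dx = \frac{2835 \sqrt{\pi}}{32 a^{\frac{11}{2}}},$$
and the integrand here is $(-1)^{5}$ times the target integrand, so $I = (-1)^{5}\,\frac{d^{5}J}{da^{5}} = - \frac{2835 \sqrt{\pi}}{32 a^{\frac{11}{2}}}$.

Setting $a = \frac{1}{5}$:
$$I = - \frac{8859375 \sqrt{5} \sqrt{\pi}}{32}.$$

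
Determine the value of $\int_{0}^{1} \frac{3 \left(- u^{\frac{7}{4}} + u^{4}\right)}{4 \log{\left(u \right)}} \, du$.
$\frac{3 \log{\left(\frac{20}{11} \right)}}{4}$

Replace the exponent $4$ by a parameter $a$: let $I(a) = \int_{0}^{1} \frac{3 \left(- u^{\frac{7}{4}} + u^{a}\right)}{4 \log{\left(u \right)}} \, du$.

Since $\dfrac{\partial}{\partial a}\,u^{a} = u^{a} \ln u$, the $\ln u$ in the denominator cancels and
$$\frac{dI}{da} = \int_{0}^{1} \frac{3}{4} u^{a} \, du = \frac{3}{4} \left[\frac{u^{a+1}}{a+1}\right]_0^1 = \frac{3}{4 \left(a + 1\right)}.$$

Integrating with respect to $a$ gives $I(a) = \frac{3 \log{\left(\frac{4 a}{11} + \frac{4}{11} \right)}}{4} + C$.

At $a = \frac{7}{4}$ the integrand is identically $0$, so $I(\frac{7}{4}) = 0$. The closed form gives $0$, hence $C = 0$.

Setting $a = 4$:
$$I = \frac{3 \log{\left(\frac{20}{11} \right)}}{4}.$$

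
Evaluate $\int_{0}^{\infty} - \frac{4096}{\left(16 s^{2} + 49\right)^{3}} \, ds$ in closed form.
$- \frac{192 \pi}{16807}$

Recall the elementary integral
$$J(a) = \int_{0}^{\infty} - \frac{1}{a^{2} + s^{2}} \, ds = - \frac{\pi}{2 a}.$$

Differentiating under the integral sign with respect to $a$,
$$\frac{dJ}{da} = \int_{0}^{\infty} \frac{2 a}{\left(a^{2} + s^{2}\right)^{2}} \, ds = \frac{\pi}{2 a^{2}},$$
so $\int_{0}^{\infty} - \frac{1}{\left(a^{2} + s^{2}\right)^{2}} \, ds = - \frac{\pi}{4 a^{3}}$.

Repeating — each differentiation of $1/(s^2+a^2)^j$ produces $-2ja/(s^2+a^2)^{j+1}$ — and dividing through by $-2ja$ at each step yields, after $2$ differentiations in total,
$$\int_{0}^{\infty} - \frac{1}{\left(a^{2} + s^{2}\right)^{3}} \, ds = - \frac{3 \pi}{16 a^{5}}.$$

Setting $a = \frac{7}{4}$:
$$I = - \frac{192 \pi}{16807}.$$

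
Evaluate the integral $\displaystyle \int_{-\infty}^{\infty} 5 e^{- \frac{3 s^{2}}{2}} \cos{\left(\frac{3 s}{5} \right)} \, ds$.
$\frac{5 \sqrt{6} \sqrt{\pi}}{3 e^{\frac{3}{50}}}$

Define $I(b) = \int_{-\infty}^{\infty} 5 e^{- \frac{3 s^{2}}{2}} \cos{\left(b s \right)} \, ds$.

Differentiating under the integral sign,
$$I'(b) = \int_{-\infty}^{\infty} - 5 s e^{- \frac{3 s^{2}}{2}} \sin{\left(b s \right)} \, ds.$$

Integrate $\int_{-\infty}^{\infty} s \sin(b s)\, e^{- \frac{3 s^{2}}{2}}\, ds$ by parts with $u = \sin(b s)$ and $dv = s\, e^{- \frac{3 s^{2}}{2}}\, ds$, giving $v = - \frac{e^{- \frac{3 s^{2}}{2}}}{3}$. The boundary term vanishes and
$$\int_{-\infty}^{\infty} s \sin(b s)\, e^{- \frac{3 s^{2}}{2}}\, ds = \frac{b}{3} \int_{-\infty}^{\infty} \cos(b s)\, e^{- \frac{3 s^{2}}{2}}\, ds,$$
so $I'(b) = - \frac{b}{3}\, I(b)$.

This is a separable first-order ODE; solving with the initial condition $I(0) = \int_{-\infty}^{\infty} 5 e^{- \frac{3 s^{2}}{2}}\,ds = \frac{5 \sqrt{6} \sqrt{\pi}}{3}$ gives
$$I(b) = \frac{5 \sqrt{6} \sqrt{\pi} e^{- \frac{b^{2}}{6}}}{3}.$$

Setting $b = \frac{3}{5}$:
$$I = \frac{5 \sqrt{6} \sqrt{\pi}}{3 e^{\frac{3}{50}}}.$$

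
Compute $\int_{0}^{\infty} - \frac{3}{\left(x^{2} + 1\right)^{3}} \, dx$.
$- \frac{9 \pi}{16}$

Start from the standard arctangent integral
$$J(a) = \int_{0}^{\infty} - \frac{3}{a^{2} + x^{2}} \, dx = - \frac{3 \pi}{2 a}.$$

Differentiating under the integral sign with respect to $a$,
$$\frac{dJ}{da} = \int_{0}^{\infty} \frac{6 a}{\left(a^{2} + x^{2}\right)^{2}} \, dx = \frac{3 \pi}{2 a^{2}},$$
so $\int_{0}^{\infty} - \frac{3}{\left(a^{2} + x^{2}\right)^{2}} \, dx = - \frac{3 \pi}{4 a^{3}}$.

Repeating — each differentiation of $1/(x^2+a^2)^j$ produces $-2ja/(x^2+a^2)^{j+1}$ — and dividing through by $-2ja$ at each step yields, after $2$ differentiations in total,
$$\int_{0}^{\infty} - \frac{3}{\left(a^{2} + x^{2}\right)^{3}} \, dx = - \frac{9 \pi}{16 a^{5}}.$$

Setting $a = 1$:
$$I = - \frac{9 \pi}{16}.$$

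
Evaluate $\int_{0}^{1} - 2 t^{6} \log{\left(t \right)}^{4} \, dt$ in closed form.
$- \frac{48}{16807}$

Start from the elementary integral
$$J(a) = \int_{0}^{1} - 2 t^{a} \, dt = - \frac{2}{a + 1}.$$

Differentiating under the integral sign brings down a factor of $\ln t$:
$$\frac{dJ}{da} = \int_{0}^{1} - 2 t^{a} \log{\left(t \right)} \, dt = \frac{2}{\left(a + 1\right)^{2}}.$$

Repeating $4$ times in total — each differentiation brings down another $\ln t$ — gives
$$\frac{d^{4}J}{da^{4}} = \int_{0}^{1} - 2 t^{a} \log{\left(t \right)}^{4} \, dt = - \frac{48}{\left(a + 1\right)^{5}},$$
and the integrand here is exactly the target integrand, so $I = - \frac{48}{\left(a + 1\right)^{5}}$.

Setting $a = 6$:
$$I = - \frac{48}{16807}.$$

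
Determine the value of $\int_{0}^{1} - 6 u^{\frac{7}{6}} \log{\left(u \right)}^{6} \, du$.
$- \frac{1209323520}{62748517}$

Consider the simpler parametrised integral
$$J(a) = \int_{0}^{1} - 6 u^{a} \, du = - \frac{6}{a + 1}.$$

Differentiating under the integral sign brings down a factor of $\ln u$:
$$\frac{dJ}{da} = \int_{0}^{1} - 6 u^{a} \log{\left(u \right)} \, du = \frac{6}{\left(a + 1\right)^{2}}.$$

Repeating $6$ times in total — each differentiation brings down another $\ln u$ — gives
$$\frac{d^{6}J}{da^{6}} = \int_{0}^{1} - 6 u^{a} \log{\left(u \right)}^{6} \, du = - \frac{4320}{\left(a + 1\right)^{7}},$$
and the integrand here is exactly the target integrand, so $I = - \frac{4320}{\left(a + 1\right)^{7}}$.

Setting $a = \frac{7}{6}$:
$$I = - \frac{1209323520}{62748517}.$$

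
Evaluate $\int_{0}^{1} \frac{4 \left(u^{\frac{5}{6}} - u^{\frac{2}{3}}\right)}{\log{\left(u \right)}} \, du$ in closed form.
$- \log{\left(\frac{10000}{14641} \right)}$

Replace the exponent $\frac{2}{3}$ by a parameter $a$: let $I(a) = \int_{0}^{1} \frac{4 \left(u^{\frac{5}{6}} - u^{a}\right)}{\log{\left(u \right)}} \, du$.

Since $\dfrac{\partial}{\partial a}\,u^{a} = u^{a} \ln u$, the $\ln u$ in the denominator cancels and
$$\frac{dI}{da} = \int_{0}^{1} -4 u^{a} \, du = -4 \left[\frac{u^{a+1}}{a+1}\right]_0^1 = - \frac{4}{a + 1}.$$

Integrating with respect to $a$ gives $I(a) = - \log{\left(\frac{1296 \left(a + 1\right)^{4}}{14641} \right)} + C$.

At $a = \frac{5}{6}$ the integrand is identically $0$, so $I(\frac{5}{6}) = 0$. The closed form gives $0$, hence $C = 0$.

Setting $a = \frac{2}{3}$:
$$I = - \log{\left(\frac{10000}{14641} \right)}.$$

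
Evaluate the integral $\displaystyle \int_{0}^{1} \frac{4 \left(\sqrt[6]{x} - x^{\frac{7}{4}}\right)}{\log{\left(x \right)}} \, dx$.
$- \log{\left(\frac{1185921}{38416} \right)}$

Consider the one-parameter family: let $I(a) = \int_{0}^{1} \frac{4 \left(\sqrt[6]{x} - x^{a}\right)}{\log{\left(x \right)}} \, dx$.

Since $\dfrac{\partial}{\partial a}\,x^{a} = x^{a} \ln x$, the $\ln x$ in the denominator cancels and
$$\frac{dI}{da} = \int_{0}^{1} -4 x^{a} \, dx = -4 \left[\frac{x^{a+1}}{a+1}\right]_0^1 = - \frac{4}{a + 1}.$$

Integrating with respect to $a$ gives $I(a) = - \log{\left(\frac{1296 \left(a + 1\right)^{4}}{2401} \right)} + C$.

At $a = \frac{1}{6}$ the integrand is identically $0$, so $I(\frac{1}{6}) = 0$. The closed form gives $0$, hence $C = 0$.

Setting $a = \frac{7}{4}$:
$$I = - \log{\left(\frac{1185921}{38416} \right)}.$$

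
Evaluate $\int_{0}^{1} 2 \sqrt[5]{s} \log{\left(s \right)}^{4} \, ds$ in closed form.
$\frac{3125}{162}$

Begin with the known integral
$$J(a) = \int_{0}^{1} 2 s^{a} \, ds = \frac{2}{a + 1}.$$

Differentiating under the integral sign brings down a factor of $\ln s$:
$$\frac{dJ}{da} = \int_{0}^{1} 2 s^{a} \log{\left(s \right)} \, ds = - \frac{2}{\left(a + 1\right)^{2}}.$$

Repeating $4$ times in total — each differentiation brings down another $\ln s$ — gives
$$\frac{d^{4}J}{da^{4}} = \int_{0}^{1} 2 s^{a} \log{\left(s \right)}^{4} \, ds = \frac{48}{\left(a + 1\right)^{5}},$$
and the integrand here is exactly the target integrand, so $I = \frac{48}{\left(a + 1\right)^{5}}$.

Setting $a = \frac{1}{5}$:
$$I = \frac{3125}{162}.$$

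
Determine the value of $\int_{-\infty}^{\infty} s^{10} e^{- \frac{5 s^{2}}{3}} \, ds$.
$\frac{45927 \sqrt{15} \sqrt{\pi}}{100000}$

Begin with the known integral
$$J(a) = \int_{-\infty}^{\infty} e^{- a s^{2}} \, ds = \frac{\sqrt{\pi}}{\sqrt{a}}.$$

Differentiating under the integral sign brings down a factor of $(-s^2)$:
$$\frac{dJ}{da} = \int_{-\infty}^{\infty} - s^{2} e^{- a s^{2}} \, ds = - \frac{\sqrt{\pi}}{2 a^{\frac{3}{2}}}.$$

Repeating $5$ times in total — each differentiation brings down another $(-s^2)$ — gives
$$\frac{d^{5}J}{da^{5}} = \int_{-\infty}^{\infty} - s^{10} e^{- a s^{2}} \, ds = - \frac{945 \sqrt{\pi}}{32 a^{\frac{11}{2}}},$$
and the integrand here is $(-1)^{5}$ times the target integrand, so $I = (-1)^{5}\,\frac{d^{5}J}{da^{5}} = \frac{945 \sqrt{\pi}}{32 a^{\frac{11}{2}}}$.

Setting $a = \frac{5}{3}$:
$$I = \frac{45927 \sqrt{15} \sqrt{\pi}}{100000}.$$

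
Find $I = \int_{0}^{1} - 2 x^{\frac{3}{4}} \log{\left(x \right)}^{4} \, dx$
$- \frac{49152}{16807}$

Consider the simpler parametrised integral
$$J(a) = \int_{0}^{1} - 2 x^{a} \, dx = - \frac{2}{a + 1}.$$

Differentiating under the integral sign brings down a factor of $\ln x$:
$$\frac{dJ}{da} = \int_{0}^{1} - 2 x^{a} \log{\left(x \right)} \, dx = \frac{2}{\left(a + 1\right)^{2}}.$$

Repeating $4$ times in total — each differentiation brings down another $\ln x$ — gives
$$\frac{d^{4}J}{da^{4}} = \int_{0}^{1} - 2 x^{a} \log{\left(x \right)}^{4} \, dx = - \frac{48}{\left(a + 1\right)^{5}},$$
and the integrand here is exactly the target integrand, so $I = - \frac{48}{\left(a + 1\right)^{5}}$.

Setting $a = \frac{3}{4}$:
$$I = - \frac{49152}{16807}.$$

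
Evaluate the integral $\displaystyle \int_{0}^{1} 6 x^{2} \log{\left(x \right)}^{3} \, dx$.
$- \frac{4}{9}$

Begin with the known integral
$$J(a) = \int_{0}^{1} 6 x^{a} \, dx = \frac{6}{a + 1}.$$

Differentiating under the integral sign brings down a factor of $\ln x$:
$$\frac{dJ}{da} = \int_{0}^{1} 6 x^{a} \log{\left(x \right)} \, dx = - \frac{6}{\left(a + 1\right)^{2}}.$$

Repeating $3$ times in total — each differentiation brings down another $\ln x$ — gives
$$\frac{d^{3}J}{da^{3}} = \int_{0}^{1} 6 x^{a} \log{\left(x \right)}^{3} \, dx = - \frac{36}{\left(a + 1\right)^{4}},$$
and the integrand here is exactly the target integrand, so $I = - \frac{36}{\left(a + 1\right)^{4}}$.

Setting $a = 2$:
$$I = - \frac{4}{9}.$$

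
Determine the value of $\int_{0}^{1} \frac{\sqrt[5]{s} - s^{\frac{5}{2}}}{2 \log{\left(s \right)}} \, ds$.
$\log{\left(\frac{2 \sqrt{105}}{35} \right)}$

Consider the one-parameter family: let $I(a) = \int_{0}^{1} \frac{\sqrt[5]{s} - s^{a}}{2 \log{\left(s \right)}} \, ds$.

Since $\dfrac{\partial}{\partial a}\,s^{a} = s^{a} \ln s$, the $\ln s$ in the denominator cancels and
$$\frac{dI}{da} = \int_{0}^{1} - \frac{1}{2} s^{a} \, ds = - \frac{1}{2} \left[\frac{s^{a+1}}{a+1}\right]_0^1 = - \frac{1}{2 a + 2}.$$

Integrating with respect to $a$ gives $I(a) = - \frac{\log{\left(a + 1 \right)}}{2} - \frac{\log{\left(5 \right)}}{2} + \frac{\log{\left(6 \right)}}{2} + C$.

At $a = \frac{1}{5}$ the integrand is identically $0$, so $I(\frac{1}{5}) = 0$. The closed form gives $0$, hence $C = 0$.

Setting $a = \frac{5}{2}$:
$$I = \log{\left(\frac{2 \sqrt{105}}{35} \right)}.$$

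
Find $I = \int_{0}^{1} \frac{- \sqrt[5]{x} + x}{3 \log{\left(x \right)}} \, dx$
$- \frac{\log{\left(3 \right)}}{3} + \frac{\log{\left(5 \right)}}{3}$

Replace the exponent $\frac{1}{5}$ by a parameter $a$: let $I(a) = \int_{0}^{1} \frac{x - x^{a}}{3 \log{\left(x \right)}} \, dx$.

Since $\dfrac{\partial}{\partial a}\,x^{a} = x^{a} \ln x$, the $\ln x$ in the denominator cancels and
$$\frac{dI}{da} = \int_{0}^{1} - \frac{1}{3} x^{a} \, dx = - \frac{1}{3} \left[\frac{x^{a+1}}{a+1}\right]_0^1 = - \frac{1}{3 a + 3}.$$

Integrating with respect to $a$ gives $I(a) = - \frac{\log{\left(a + 1 \right)}}{3} + \frac{\log{\left(2 \right)}}{3} + C$.

At $a = 1$ the integrand is identically $0$, so $I(1) = 0$. The closed form gives $0$, hence $C = 0$.

Setting $a = \frac{1}{5}$:
$$I = - \frac{\log{\left(3 \right)}}{3} + \frac{\log{\left(5 \right)}}{3}.$$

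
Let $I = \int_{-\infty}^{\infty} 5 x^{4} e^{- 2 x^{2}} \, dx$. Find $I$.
$\frac{15 \sqrt{2} \sqrt{\pi}}{32}$

Begin with the known integral
$$J(a) = \int_{-\infty}^{\infty} 5 e^{- a x^{2}} \, dx = \frac{5 \sqrt{\pi}}{\sqrt{a}}.$$

Differentiating under the integral sign brings down a factor of $(-x^2)$:
$$\frac{dJ}{da} = \int_{-\infty}^{\infty} - 5 x^{2} e^{- a x^{2}} \, dx = - \frac{5 \sqrt{\pi}}{2 a^{\frac{3}{2}}}.$$

Repeating twice in total — each differentiation brings down another $(-x^2)$ — gives
$$\frac{d^{2}J}{da^{2}} = \int_{-\infty}^{\infty} 5 x^{4} e^{- a x^{2}} \, dx = \frac{15 \sqrt{\pi}}{4 a^{\frac{5}{2}}},$$
and the integrand here is exactly the target integrand, so $I = \frac{15 \sqrt{\pi}}{4 a^{\frac{5}{2}}}$.

Setting $a = 2$:
$$I = \frac{15 \sqrt{2} \sqrt{\pi}}{32}.$$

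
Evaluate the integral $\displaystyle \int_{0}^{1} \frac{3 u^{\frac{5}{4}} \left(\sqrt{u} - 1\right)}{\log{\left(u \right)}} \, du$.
$\log{\left(\frac{1331}{729} \right)}$

Introduce a parameter $a$ in the exponent: let $I(a) = \int_{0}^{1} \frac{3 \left(- u^{\frac{5}{4}} + u^{a}\right)}{\log{\left(u \right)}} \, du$.

Since $\dfrac{\partial}{\partial a}\,u^{a} = u^{a} \ln u$, the $\ln u$ in the denominator cancels and
$$\frac{dI}{da} = \int_{0}^{1} 3 u^{a} \, du = 3 \left[\frac{u^{a+1}}{a+1}\right]_0^1 = \frac{3}{a + 1}.$$

Integrating with respect to $a$ gives $I(a) = \log{\left(\frac{64 \left(a + 1\right)^{3}}{729} \right)} + C$.

At $a = \frac{5}{4}$ the integrand is identically $0$, so $I(\frac{5}{4}) = 0$. The closed form gives $0$, hence $C = 0$.

Setting $a = \frac{7}{4}$:
$$I = \log{\left(\frac{1331}{729} \right)}.$$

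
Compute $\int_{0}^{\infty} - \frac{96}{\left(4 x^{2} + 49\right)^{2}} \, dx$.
$- \frac{12 \pi}{343}$

Begin with the known result
$$J(a) = \int_{0}^{\infty} - \frac{6}{a^{2} + x^{2}} \, dx = - \frac{3 \pi}{a}.$$

Differentiating under the integral sign with respect to $a$,
$$\frac{dJ}{da} = \int_{0}^{\infty} \frac{12 a}{\left(a^{2} + x^{2}\right)^{2}} \, dx = \frac{3 \pi}{a^{2}},$$
so $\int_{0}^{\infty} - \frac{6}{\left(a^{2} + x^{2}\right)^{2}} \, dx = - \frac{3 \pi}{2 a^{3}}$.

Setting $a = \frac{7}{2}$:
$$I = - \frac{12 \pi}{343}.$$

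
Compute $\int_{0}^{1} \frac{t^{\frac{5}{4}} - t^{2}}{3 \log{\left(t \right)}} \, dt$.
$\log{\left(\frac{\sqrt[3]{6}}{2} \right)}$

Introduce a parameter $a$ in the exponent: let $I(a) = \int_{0}^{1} \frac{- t^{2} + t^{a}}{3 \log{\left(t \right)}} \, dt$.

Since $\dfrac{\partial}{\partial a}\,t^{a} = t^{a} \ln t$, the $\ln t$ in the denominator cancels and
$$\frac{dI}{da} = \int_{0}^{1} \frac{1}{3} t^{a} \, dt = \frac{1}{3} \left[\frac{t^{a+1}}{a+1}\right]_0^1 = \frac{1}{3 \left(a + 1\right)}.$$

Integrating with respect to $a$ gives $I(a) = \frac{\log{\left(a + 1 \right)}}{3} - \frac{\log{\left(3 \right)}}{3} + C$.

At $a = 2$ the integrand is identically $0$, so $I(2) = 0$. The closed form gives $0$, hence $C = 0$.

Setting $a = \frac{5}{4}$:
$$I = \log{\left(\frac{\sqrt[3]{6}}{2} \right)}.$$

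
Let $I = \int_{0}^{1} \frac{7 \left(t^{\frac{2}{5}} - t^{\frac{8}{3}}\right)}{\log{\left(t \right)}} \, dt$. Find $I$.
$\log{\left(\frac{1801088541}{1522435234375} \right)}$

Introduce a parameter $a$ in the exponent: let $I(a) = \int_{0}^{1} \frac{7 \left(- t^{\frac{8}{3}} + t^{a}\right)}{\log{\left(t \right)}} \, dt$.

Since $\dfrac{\partial}{\partial a}\,t^{a} = t^{a} \ln t$, the $\ln t$ in the denominator cancels and
$$\frac{dI}{da} = \int_{0}^{1} 7 t^{a} \, dt = 7 \left[\frac{t^{a+1}}{a+1}\right]_0^1 = \frac{7}{a + 1}.$$

Integrating with respect to $a$ gives $I(a) = \log{\left(\frac{2187 \left(a + 1\right)^{7}}{19487171} \right)} + C$.

At $a = \frac{8}{3}$ the integrand is identically $0$, so $I(\frac{8}{3}) = 0$. The closed form gives $0$, hence $C = 0$.

Setting $a = \frac{2}{5}$:
$$I = \log{\left(\frac{1801088541}{1522435234375} \right)}.$$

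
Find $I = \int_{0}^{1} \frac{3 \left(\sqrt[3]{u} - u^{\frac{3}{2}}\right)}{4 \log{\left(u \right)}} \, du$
$\log{\left(\frac{4 \sqrt[4]{30}}{15} \right)}$

Replace the exponent $\frac{3}{2}$ by a parameter $a$: let $I(a) = \int_{0}^{1} \frac{3 \left(\sqrt[3]{u} - u^{a}\right)}{4 \log{\left(u \right)}} \, du$.

Since $\dfrac{\partial}{\partial a}\,u^{a} = u^{a} \ln u$, the $\ln u$ in the denominator cancels and
$$\frac{dI}{da} = \int_{0}^{1} - \frac{3}{4} u^{a} \, du = - \frac{3}{4} \left[\frac{u^{a+1}}{a+1}\right]_0^1 = - \frac{3}{4 a + 4}.$$

Integrating with respect to $a$ gives $I(a) = - \frac{3 \log{\left(a + 1 \right)}}{4} - \frac{3 \log{\left(3 \right)}}{4} + \frac{3 \log{\left(2 \right)}}{2} + C$.

At $a = \frac{1}{3}$ the integrand is identically $0$, so $I(\frac{1}{3}) = 0$. The closed form gives $0$, hence $C = 0$.

Setting $a = \frac{3}{2}$:
$$I = \log{\left(\frac{4 \sqrt[4]{30}}{15} \right)}.$$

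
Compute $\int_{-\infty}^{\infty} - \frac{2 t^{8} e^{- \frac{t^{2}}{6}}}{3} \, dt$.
$- 5670 \sqrt{6} \sqrt{\pi}$

Start from the elementary integral
$$J(a) = \int_{-\infty}^{\infty} - \frac{2 e^{- a t^{2}}}{3} \, dt = - \frac{2 \sqrt{\pi}}{3 \sqrt{a}}.$$

Differentiating under the integral sign brings down a factor of $(-t^2)$:
$$\frac{dJ}{da} = \int_{-\infty}^{\infty} \frac{2 t^{2} e^{- a t^{2}}}{3} \, dt = \frac{\sqrt{\pi}}{3 a^{\frac{3}{2}}}.$$

Repeating $4$ times in total — each differentiation brings down another $(-t^2)$ — gives
$$\frac{d^{4}J}{da^{4}} = \int_{-\infty}^{\infty} - \frac{2 t^{8} e^{- a t^{2}}}{3} \, dt = - \frac{35 \sqrt{\pi}}{8 a^{\frac{9}{2}}},$$
and the integrand here is exactly the target integrand, so $I = - \frac{35 \sqrt{\pi}}{8 a^{\frac{9}{2}}}$.

Setting $a = \frac{1}{6}$:
$$I = - 5670 \sqrt{6} \sqrt{\pi}.$$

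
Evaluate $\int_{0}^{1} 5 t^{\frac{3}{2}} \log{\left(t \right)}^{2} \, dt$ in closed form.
$\frac{16}{25}$

Begin with the known integral
$$J(a) = \int_{0}^{1} 5 t^{a} \, dt = \frac{5}{a + 1}.$$

Differentiating under the integral sign brings down a factor of $\ln t$:
$$\frac{dJ}{da} = \int_{0}^{1} 5 t^{a} \log{\left(t \right)} \, dt = - \frac{5}{\left(a + 1\right)^{2}}.$$

Repeating twice in total — each differentiation brings down another $\ln t$ — gives
$$\frac{d^{2}J}{da^{2}} = \int_{0}^{1} 5 t^{a} \log{\left(t \right)}^{2} \, dt = \frac{10}{\left(a + 1\right)^{3}},$$
and the integrand here is exactly the target integrand, so $I = \frac{10}{\left(a + 1\right)^{3}}$.

Setting $a = \frac{3}{2}$:
$$I = \frac{16}{25}.$$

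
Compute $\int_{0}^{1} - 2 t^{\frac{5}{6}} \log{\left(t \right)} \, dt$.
$\frac{72}{121}$

Consider the simpler parametrised integral
$$J(a) = \int_{0}^{1} - 2 t^{a} \, dt = - \frac{2}{a + 1}.$$

Differentiating under the integral sign brings down a factor of $\ln t$:
$$\frac{dJ}{da} = \int_{0}^{1} - 2 t^{a} \log{\left(t \right)} \, dt = \frac{2}{\left(a + 1\right)^{2}}.$$

The integral on the left is $I$, so $I = \frac{2}{\left(a + 1\right)^{2}}$.

Setting $a = \frac{5}{6}$:
$$I = \frac{72}{121}.$$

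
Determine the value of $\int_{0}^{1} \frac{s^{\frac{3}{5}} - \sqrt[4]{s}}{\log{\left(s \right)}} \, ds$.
$- \log{\left(\frac{25}{32} \right)}$

Consider the one-parameter family: let $I(a) = \int_{0}^{1} \frac{s^{\frac{3}{5}} - s^{a}}{\log{\left(s \right)}} \, ds$.

Since $\dfrac{\partial}{\partial a}\,s^{a} = s^{a} \ln s$, the $\ln s$ in the denominator cancels and
$$\frac{dI}{da} = \int_{0}^{1} -1 s^{a} \, ds = -1 \left[\frac{s^{a+1}}{a+1}\right]_0^1 = - \frac{1}{a + 1}.$$

Integrating with respect to $a$ gives $I(a) = - \log{\left(\frac{5 a}{8} + \frac{5}{8} \right)} + C$.

At $a = \frac{3}{5}$ the integrand is identically $0$, so $I(\frac{3}{5}) = 0$. The closed form gives $0$, hence $C = 0$.

Setting $a = \frac{1}{4}$:
$$I = - \log{\left(\frac{25}{32} \right)}.$$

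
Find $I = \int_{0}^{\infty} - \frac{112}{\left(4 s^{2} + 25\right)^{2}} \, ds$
$- \frac{14 \pi}{125}$

Begin with the known result
$$J(a) = \int_{0}^{\infty} - \frac{7}{a^{2} + s^{2}} \, ds = - \frac{7 \pi}{2 a}.$$

Differentiating under the integral sign with respect to $a$,
$$\frac{dJ}{da} = \int_{0}^{\infty} \frac{14 a}{\left(a^{2} + s^{2}\right)^{2}} \, ds = \frac{7 \pi}{2 a^{2}},$$
so $\int_{0}^{\infty} - \frac{7}{\left(a^{2} + s^{2}\right)^{2}} \, ds = - \frac{7 \pi}{4 a^{3}}$.

Setting $a = \frac{5}{2}$:
$$I = - \frac{14 \pi}{125}.$$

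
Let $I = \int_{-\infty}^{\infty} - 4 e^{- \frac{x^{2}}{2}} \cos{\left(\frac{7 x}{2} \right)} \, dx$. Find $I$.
$- \frac{4 \sqrt{2} \sqrt{\pi}}{e^{\frac{49}{8}}}$

Treat the cosine frequency as a parameter and define $I(b) = \int_{-\infty}^{\infty} - 4 e^{- \frac{x^{2}}{2}} \cos{\left(b x \right)} \, dx$.

Differentiating under the integral sign,
$$I'(b) = \int_{-\infty}^{\infty} 4 x e^{- \frac{x^{2}}{2}} \sin{\left(b x \right)} \, dx.$$

Integrate $\int_{-\infty}^{\infty} x \sin(b x)\, e^{- \frac{x^{2}}{2}}\, dx$ by parts with $u = \sin(b x)$ and $dv = x\, e^{- \frac{x^{2}}{2}}\, dx$, giving $v = - e^{- \frac{x^{2}}{2}}$. The boundary term vanishes and
$$\int_{-\infty}^{\infty} x \sin(b x)\, e^{- \frac{x^{2}}{2}}\, dx = b \int_{-\infty}^{\infty} \cos(b x)\, e^{- \frac{x^{2}}{2}}\, dx,$$
so $I'(b) = - b\, I(b)$.

This is a separable first-order ODE; solving with the initial condition $I(0) = \int_{-\infty}^{\infty} - 4 e^{- \frac{x^{2}}{2}}\,dx = - 4 \sqrt{2} \sqrt{\pi}$ gives
$$I(b) = - 4 \sqrt{2} \sqrt{\pi} e^{- \frac{b^{2}}{2}}.$$

Setting $b = \frac{7}{2}$:
$$I = - \frac{4 \sqrt{2} \sqrt{\pi}}{e^{\frac{49}{8}}}.$$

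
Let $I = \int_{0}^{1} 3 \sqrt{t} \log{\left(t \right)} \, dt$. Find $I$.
$- \frac{4}{3}$

Consider the simpler parametrised integral
$$J(a) = \int_{0}^{1} 3 t^{a} \, dt = \frac{3}{a + 1}.$$

Differentiating under the integral sign brings down a factor of $\ln t$:
$$\frac{dJ}{da} = \int_{0}^{1} 3 t^{a} \log{\left(t \right)} \, dt = - \frac{3}{\left(a + 1\right)^{2}}.$$

The integral on the left is $I$, so $I = - \frac{3}{\left(a + 1\right)^{2}}$.

Setting $a = \frac{1}{2}$:
$$I = - \frac{4}{3}.$$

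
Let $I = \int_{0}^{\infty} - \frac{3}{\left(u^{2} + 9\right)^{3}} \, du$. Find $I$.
$- \frac{\pi}{432}$

Recall the elementary integral
$$J(a) = \int_{0}^{\infty} - \frac{3}{a^{2} + u^{2}} \, du = - \frac{3 \pi}{2 a}.$$

Differentiating under the integral sign with respect to $a$,
$$\frac{dJ}{da} = \int_{0}^{\infty} \frac{6 a}{\left(a^{2} + u^{2}\right)^{2}} \, du = \frac{3 \pi}{2 a^{2}},$$
so $\int_{0}^{\infty} - \frac{3}{\left(a^{2} + u^{2}\right)^{2}} \, du = - \frac{3 \pi}{4 a^{3}}$.

Repeating — each differentiation of $1/(u^2+a^2)^j$ produces $-2ja/(u^2+a^2)^{j+1}$ — and dividing through by $-2ja$ at each step yields, after $2$ differentiations in total,
$$\int_{0}^{\infty} - \frac{3}{\left(a^{2} + u^{2}\right)^{3}} \, du = - \frac{9 \pi}{16 a^{5}}.$$

Setting $a = 3$:
$$I = - \frac{\pi}{432}.$$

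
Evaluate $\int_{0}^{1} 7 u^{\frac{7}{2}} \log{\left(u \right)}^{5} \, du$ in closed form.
$- \frac{17920}{177147}$

Start from the elementary integral
$$J(a) = \int_{0}^{1} 7 u^{a} \, du = \frac{7}{a + 1}.$$

Differentiating under the integral sign brings down a factor of $\ln u$:
$$\frac{dJ}{da} = \int_{0}^{1} 7 u^{a} \log{\left(u \right)} \, du = - \frac{7}{\left(a + 1\right)^{2}}.$$

Repeating $5$ times in total — each differentiation brings down another $\ln u$ — gives
$$\frac{d^{5}J}{da^{5}} = \int_{0}^{1} 7 u^{a} \log{\left(u \right)}^{5} \, du = - \frac{840}{\left(a + 1\right)^{6}},$$
and the integrand here is exactly the target integrand, so $I = - \frac{840}{\left(a + 1\right)^{6}}$.

Setting $a = \frac{7}{2}$:
$$I = - \frac{17920}{177147}.$$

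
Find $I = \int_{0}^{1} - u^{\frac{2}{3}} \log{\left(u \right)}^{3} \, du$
$\frac{486}{625}$

Begin with the known integral
$$J(a) = \int_{0}^{1} - u^{a} \, du = - \frac{1}{a + 1}.$$

Differentiating under the integral sign brings down a factor of $\ln u$:
$$\frac{dJ}{da} = \int_{0}^{1} - u^{a} \log{\left(u \right)} \, du = \frac{1}{\left(a + 1\right)^{2}}.$$

Repeating $3$ times in total — each differentiation brings down another $\ln u$ — gives
$$\frac{d^{3}J}{da^{3}} = \int_{0}^{1} - u^{a} \log{\left(u \right)}^{3} \, du = \frac{6}{\left(a + 1\right)^{4}},$$
and the integrand here is exactly the target integrand, so $I = \frac{6}{\left(a + 1\right)^{4}}$.

Setting $a = \frac{2}{3}$:
$$I = \frac{486}{625}.$$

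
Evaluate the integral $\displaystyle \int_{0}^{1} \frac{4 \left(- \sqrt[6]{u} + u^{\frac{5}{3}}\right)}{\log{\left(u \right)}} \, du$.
$- \log{\left(\frac{2401}{65536} \right)}$

Introduce a parameter $a$ in the exponent: let $I(a) = \int_{0}^{1} \frac{4 \left(u^{\frac{5}{3}} - u^{a}\right)}{\log{\left(u \right)}} \, du$.

Since $\dfrac{\partial}{\partial a}\,u^{a} = u^{a} \ln u$, the $\ln u$ in the denominator cancels and
$$\frac{dI}{da} = \int_{0}^{1} -4 u^{a} \, du = -4 \left[\frac{u^{a+1}}{a+1}\right]_0^1 = - \frac{4}{a + 1}.$$

Integrating with respect to $a$ gives $I(a) = - \log{\left(\frac{81 \left(a + 1\right)^{4}}{4096} \right)} + C$.

At $a = \frac{5}{3}$ the integrand is identically $0$, so $I(\frac{5}{3}) = 0$. The closed form gives $0$, hence $C = 0$.

Setting $a = \frac{1}{6}$:
$$I = - \log{\left(\frac{2401}{65536} \right)}.$$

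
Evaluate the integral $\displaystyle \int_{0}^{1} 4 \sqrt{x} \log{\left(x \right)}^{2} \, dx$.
$\frac{64}{27}$

Begin with the known integral
$$J(a) = \int_{0}^{1} 4 x^{a} \, dx = \frac{4}{a + 1}.$$

Differentiating under the integral sign brings down a factor of $\ln x$:
$$\frac{dJ}{da} = \int_{0}^{1} 4 x^{a} \log{\left(x \right)} \, dx = - \frac{4}{\left(a + 1\right)^{2}}.$$

Repeating twice in total — each differentiation brings down another $\ln x$ — gives
$$\frac{d^{2}J}{da^{2}} = \int_{0}^{1} 4 x^{a} \log{\left(x \right)}^{2} \, dx = \frac{8}{\left(a + 1\right)^{3}},$$
and the integrand here is exactly the target integrand, so $I = \frac{8}{\left(a + 1\right)^{3}}$.

Setting $a = \frac{1}{2}$:
$$I = \frac{64}{27}.$$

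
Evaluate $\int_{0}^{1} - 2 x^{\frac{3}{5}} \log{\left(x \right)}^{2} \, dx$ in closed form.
$- \frac{125}{128}$

Begin with the known integral
$$J(a) = \int_{0}^{1} - 2 x^{a} \, dx = - \frac{2}{a + 1}.$$

Differentiating under the integral sign brings down a factor of $\ln x$:
$$\frac{dJ}{da} = \int_{0}^{1} - 2 x^{a} \log{\left(x \right)} \, dx = \frac{2}{\left(a + 1\right)^{2}}.$$

Repeating twice in total — each differentiation brings down another $\ln x$ — gives
$$\frac{d^{2}J}{da^{2}} = \int_{0}^{1} - 2 x^{a} \log{\left(x \right)}^{2} \, dx = - \frac{4}{\left(a + 1\right)^{3}},$$
and the integrand here is exactly the target integrand, so $I = - \frac{4}{\left(a + 1\right)^{3}}$.

Setting $a = \frac{3}{5}$:
$$I = - \frac{125}{128}.$$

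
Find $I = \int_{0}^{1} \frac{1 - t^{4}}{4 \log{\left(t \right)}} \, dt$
$- \frac{\log{\left(5 \right)}}{4}$

Replace the exponent $4$ by a parameter $a$: let $I(a) = \int_{0}^{1} \frac{1 - t^{a}}{4 \log{\left(t \right)}} \, dt$.

Since $\dfrac{\partial}{\partial a}\,t^{a} = t^{a} \ln t$, the $\ln t$ in the denominator cancels and
$$\frac{dI}{da} = \int_{0}^{1} - \frac{1}{4} t^{a} \, dt = - \frac{1}{4} \left[\frac{t^{a+1}}{a+1}\right]_0^1 = - \frac{1}{4 a + 4}.$$

Integrating with respect to $a$ gives $I(a) = - \frac{\log{\left(a + 1 \right)}}{4} + C$.

At $a = 0$ the integrand is identically $0$, so $I(0) = 0$. The closed form gives $0$, hence $C = 0$.

Setting $a = 4$:
$$I = - \frac{\log{\left(5 \right)}}{4}.$$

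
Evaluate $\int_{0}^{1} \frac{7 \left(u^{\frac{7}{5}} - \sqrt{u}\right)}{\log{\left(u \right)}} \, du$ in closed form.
$- \log{\left(\frac{78125}{2097152} \right)}$

Replace the exponent $\frac{1}{2}$ by a parameter $a$: let $I(a) = \int_{0}^{1} \frac{7 \left(u^{\frac{7}{5}} - u^{a}\right)}{\log{\left(u \right)}} \, du$.

Since $\dfrac{\partial}{\partial a}\,u^{a} = u^{a} \ln u$, the $\ln u$ in the denominator cancels and
$$\frac{dI}{da} = \int_{0}^{1} -7 u^{a} \, du = -7 \left[\frac{u^{a+1}}{a+1}\right]_0^1 = - \frac{7}{a + 1}.$$

Integrating with respect to $a$ gives $I(a) = - \log{\left(\frac{78125 \left(a + 1\right)^{7}}{35831808} \right)} + C$.

At $a = \frac{7}{5}$ the integrand is identically $0$, so $I(\frac{7}{5}) = 0$. The closed form gives $0$, hence $C = 0$.

Setting $a = \frac{1}{2}$:
$$I = - \log{\left(\frac{78125}{2097152} \right)}.$$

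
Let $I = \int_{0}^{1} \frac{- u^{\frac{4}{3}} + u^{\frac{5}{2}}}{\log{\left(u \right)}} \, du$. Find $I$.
$\log{\left(\frac{3}{2} \right)}$

Introduce a parameter $a$ in the exponent: let $I(a) = \int_{0}^{1} \frac{- u^{\frac{4}{3}} + u^{a}}{\log{\left(u \right)}} \, du$.

Since $\dfrac{\partial}{\partial a}\,u^{a} = u^{a} \ln u$, the $\ln u$ in the denominator cancels and
$$\frac{dI}{da} = \int_{0}^{1} u^{a} \, du = \left[\frac{u^{a+1}}{a+1}\right]_0^1 = \frac{1}{a + 1}.$$

Integrating with respect to $a$ gives $I(a) = \log{\left(\frac{3 a}{7} + \frac{3}{7} \right)} + C$.

At $a = \frac{4}{3}$ the integrand is identically $0$, so $I(\frac{4}{3}) = 0$. The closed form gives $0$, hence $C = 0$.

Setting $a = \frac{5}{2}$:
$$I = \log{\left(\frac{3}{2} \right)}.$$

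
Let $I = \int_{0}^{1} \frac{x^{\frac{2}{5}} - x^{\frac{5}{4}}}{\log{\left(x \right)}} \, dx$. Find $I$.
$- \log{\left(45 \right)} + \log{\left(28 \right)}$

Replace the exponent $\frac{5}{4}$ by a parameter $a$: let $I(a) = \int_{0}^{1} \frac{x^{\frac{2}{5}} - x^{a}}{\log{\left(x \right)}} \, dx$.

Since $\dfrac{\partial}{\partial a}\,x^{a} = x^{a} \ln x$, the $\ln x$ in the denominator cancels and
$$\frac{dI}{da} = \int_{0}^{1} -1 x^{a} \, dx = -1 \left[\frac{x^{a+1}}{a+1}\right]_0^1 = - \frac{1}{a + 1}.$$

Integrating with respect to $a$ gives $I(a) = - \log{\left(\frac{5 a}{7} + \frac{5}{7} \right)} + C$.

At $a = \frac{2}{5}$ the integrand is identically $0$, so $I(\frac{2}{5}) = 0$. The closed form gives $0$, hence $C = 0$.

Setting $a = \frac{5}{4}$:
$$I = - \log{\left(45 \right)} + \log{\left(28 \right)}.$$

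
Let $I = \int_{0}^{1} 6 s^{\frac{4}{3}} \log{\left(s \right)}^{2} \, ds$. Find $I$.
$\frac{324}{343}$

Start from the elementary integral
$$J(a) = \int_{0}^{1} 6 s^{a} \, ds = \frac{6}{a + 1}.$$

Differentiating under the integral sign brings down a factor of $\ln s$:
$$\frac{dJ}{da} = \int_{0}^{1} 6 s^{a} \log{\left(s \right)} \, ds = - \frac{6}{\left(a + 1\right)^{2}}.$$

Repeating twice in total — each differentiation brings down another $\ln s$ — gives
$$\frac{d^{2}J}{da^{2}} = \int_{0}^{1} 6 s^{a} \log{\left(s \right)}^{2} \, ds = \frac{12}{\left(a + 1\right)^{3}},$$
and the integrand here is exactly the target integrand, so $I = \frac{12}{\left(a + 1\right)^{3}}$.

Setting $a = \frac{4}{3}$:
$$I = \frac{324}{343}.$$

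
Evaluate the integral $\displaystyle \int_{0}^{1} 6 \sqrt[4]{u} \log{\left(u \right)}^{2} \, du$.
$\frac{768}{125}$

Begin with the known integral
$$J(a) = \int_{0}^{1} 6 u^{a} \, du = \frac{6}{a + 1}.$$

Differentiating under the integral sign brings down a factor of $\ln u$:
$$\frac{dJ}{da} = \int_{0}^{1} 6 u^{a} \log{\left(u \right)} \, du = - \frac{6}{\left(a + 1\right)^{2}}.$$

Repeating twice in total — each differentiation brings down another $\ln u$ — gives
$$\frac{d^{2}J}{da^{2}} = \int_{0}^{1} 6 u^{a} \log{\left(u \right)}^{2} \, du = \frac{12}{\left(a + 1\right)^{3}},$$
and the integrand here is exactly the target integrand, so $I = \frac{12}{\left(a + 1\right)^{3}}$.

Setting $a = \frac{1}{4}$:
$$I = \frac{768}{125}.$$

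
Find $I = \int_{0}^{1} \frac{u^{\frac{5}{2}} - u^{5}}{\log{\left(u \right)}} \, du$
$\log{\left(\frac{7}{12} \right)}$

Consider the one-parameter family: let $I(a) = \int_{0}^{1} \frac{- u^{5} + u^{a}}{\log{\left(u \right)}} \, du$.

Since $\dfrac{\partial}{\partial a}\,u^{a} = u^{a} \ln u$, the $\ln u$ in the denominator cancels and
$$\frac{dI}{da} = \int_{0}^{1} u^{a} \, du = \left[\frac{u^{a+1}}{a+1}\right]_0^1 = \frac{1}{a + 1}.$$

Integrating with respect to $a$ gives $I(a) = \log{\left(\frac{a}{6} + \frac{1}{6} \right)} + C$.

At $a = 5$ the integrand is identically $0$, so $I(5) = 0$. The closed form gives $0$, hence $C = 0$.

Setting $a = \frac{5}{2}$:
$$I = \log{\left(\frac{7}{12} \right)}.$$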